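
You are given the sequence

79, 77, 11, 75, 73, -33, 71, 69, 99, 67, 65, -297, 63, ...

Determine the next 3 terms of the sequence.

The slot pattern repeats as AAB (period 3), so there are 2 interleaved tracks.
Track A: 79, 77, 75, 73, 71, 69, 67, 65, 63 — linear: a_n = 81 − 2·n.
Track B: 11, -33, 99, -297 — multiplying by -3 each time.
Term 14 comes from track A (its 10th entry): 61.
The 15th slot belongs to track B; its 5th term is 891.
Position 16 falls in track A as its term 11, giving 59.

61, 891, 59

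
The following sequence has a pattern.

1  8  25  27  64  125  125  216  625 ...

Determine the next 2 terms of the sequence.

343, 512

The slot pattern repeats as AAB (period 3), so there are 2 interleaved tracks.
Subsequence A: 1, 8, 27, 64, 125, 216. Perfect cubes starting at 1³.
Subsequence B: 25, 125, 625. Powers 5^2, 5^3, 5^4, ….
The 10th slot belongs to subsequence A; its 7th term is 343.
Term 11 comes from subsequence A (its 8th entry): 512.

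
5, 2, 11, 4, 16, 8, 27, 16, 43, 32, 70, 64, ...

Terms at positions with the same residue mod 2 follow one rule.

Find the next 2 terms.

113, 128

Split by position mod 2 into 2 tracks.
Track A = 5, 11, 16, 27, 43, 70: a Fibonacci-like recurrence a_n = a_{n-1} + a_{n-2}.
Track B = 2, 4, 8, 16, 32, 64: powers 2^1, 2^2, 2^3, ….
Position 13 falls in track A as its term 7, giving 113.
Position 14 → track B, term 7 = 128.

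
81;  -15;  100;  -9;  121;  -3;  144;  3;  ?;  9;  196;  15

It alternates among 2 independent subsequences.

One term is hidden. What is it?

The terms cycle through 2 interleaved subsequences.
Track A: 81, 100, 121, 144, ?, 196 (consecutive squares n² from n = 9).
Track B: -15, -9, -3, 3, 9, 15 (arithmetic with common difference +6).
The gap is track A's term 5; the rule gives 169.

169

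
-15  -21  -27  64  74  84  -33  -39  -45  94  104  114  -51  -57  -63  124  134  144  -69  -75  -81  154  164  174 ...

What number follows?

Reading positions in blocks of 6 reveals the pattern AAABBB — 2 tracks woven together.
Stream A: -15, -21, -27, -33, -39, -45, -51, -57, -63, -69, -75, -81 (linear: a_n = -9 − 6·n).
Stream B: 64, 74, 84, 94, 104, 114, 124, 134, 144, 154, 164, 174 (linear: a_n = 54 + 10·n).
Term 25 comes from stream A (its 13th entry): -87.

-87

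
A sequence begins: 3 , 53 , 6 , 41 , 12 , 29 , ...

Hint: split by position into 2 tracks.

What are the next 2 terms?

Taking every 2nd term gives 2 separate tracks.
Stream A: 3, 6, 12 — a geometric progression (common ratio 2).
Stream B: 53, 41, 29 — subtracting 12 each time.
The 7th slot belongs to stream A; its 4th term is 24.
Term 8 comes from stream B (its 4th entry): 17.

24, 17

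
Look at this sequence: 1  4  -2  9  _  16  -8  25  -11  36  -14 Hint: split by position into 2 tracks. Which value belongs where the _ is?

-5

Positions 1, 3, 5, … form one subsequence and positions 2, 4, 6, … form another.
Subsequence A: 1, -2, ?, -8, -11, -14. Arithmetic, step −3.
Subsequence B: 4, 9, 16, 25, 36. Consecutive squares n² from n = 2.
Subsequence A's pattern makes the blank -5.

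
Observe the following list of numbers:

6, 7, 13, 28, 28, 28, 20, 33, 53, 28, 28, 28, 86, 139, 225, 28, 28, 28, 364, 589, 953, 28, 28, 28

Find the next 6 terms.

The slot pattern repeats as AAABBB (period 6), so there are 2 interleaved tracks.
Track A: 6, 7, 13, 20, 33, 53, 86, 139, 225, 364, 589, 953 (each term equals the sum of the previous two).
Track B: 28, 28, 28, 28, 28, 28, 28, 28, 28, 28, 28, 28 (always 28).
Position 25 falls in track A as its term 13, giving 1542.
Position 26 falls in track A as its term 14, giving 2495.
Position 27 falls in track A as its term 15, giving 4037.
The 28th slot belongs to track B; its 13th term is 28.
Position 29 falls in track B as its term 14, giving 28.
Position 30 falls in track B as its term 15, giving 28.

1542, 2495, 4037, 28, 28, 28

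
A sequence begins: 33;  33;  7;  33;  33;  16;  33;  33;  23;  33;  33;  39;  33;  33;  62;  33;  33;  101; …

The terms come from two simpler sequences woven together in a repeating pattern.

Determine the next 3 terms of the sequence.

The slot pattern repeats as AAB (period 3), so there are 2 interleaved tracks.
Stream A is 33, 33, 33, 33, 33, 33, 33, 33, 33, 33, 33, 33, which is the constant sequence 33.
Stream B is 7, 16, 23, 39, 62, 101, which is a Fibonacci-like recurrence a_n = a_{n-1} + a_{n-2}.
Position 19 falls in stream A as its term 13, giving 33.
Position 20 → stream A, term 14 = 33.
Term 21 comes from stream B (its 7th entry): 163.

33, 33, 163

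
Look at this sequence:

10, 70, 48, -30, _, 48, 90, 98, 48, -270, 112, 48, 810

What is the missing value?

84

Taking every 3rd term gives 3 separate tracks.
Subsequence A = 10, -30, 90, -270, 810: geometric, ×-3 each step.
Subsequence B = 70, ?, 98, 112: adding 14 each time.
Subsequence C = 48, 48, 48, 48: the constant sequence 48.
Subsequence B's pattern makes the blank 84.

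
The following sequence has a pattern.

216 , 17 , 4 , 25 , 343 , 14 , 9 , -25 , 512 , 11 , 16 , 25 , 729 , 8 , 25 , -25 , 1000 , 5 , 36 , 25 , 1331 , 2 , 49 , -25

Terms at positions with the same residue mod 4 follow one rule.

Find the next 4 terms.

Taking every 4th term gives 4 separate tracks.
Track A: 216, 343, 512, 729, 1000, 1331 (the cubes 6³, 7³, 8³, …).
Track B: 17, 14, 11, 8, 5, 2 (arithmetic with common difference −3).
Track C: 4, 9, 16, 25, 36, 49 (the squares 2², 3², 4², …).
Track D: 25, -25, 25, -25, 25, -25 (the oscillation 25·(−1)^(n+1)).
Term 25 comes from track A (its 7th entry): 1728.
Term 26 comes from track B (its 7th entry): -1.
Position 27 falls in track C as its term 7, giving 64.
Position 28 falls in track D as its term 7, giving 25.

1728, -1, 64, 25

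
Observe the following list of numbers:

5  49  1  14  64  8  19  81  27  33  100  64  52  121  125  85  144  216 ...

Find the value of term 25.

359

Read the sequence 3 terms at a time; column i is its own pattern.
Subsequence A is 5, 14, 19, 33, 52, 85, which is Fibonacci-style (each term is the sum of the two before it).
Subsequence B is 49, 64, 81, 100, 121, 144, which is the squares 7², 8², 9², ….
Subsequence C is 1, 8, 27, 64, 125, 216, which is perfect cubes starting at 1³.
The 25th slot belongs to subsequence A; its 9th term is 359.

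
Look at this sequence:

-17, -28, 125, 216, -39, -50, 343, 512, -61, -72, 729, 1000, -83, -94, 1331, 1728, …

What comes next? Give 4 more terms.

Positions follow the repeating pattern AABB; grouping by letter gives 2 tracks.
Track A: -17, -28, -39, -50, -61, -72, -83, -94 — subtracting 11 each time.
Track B: 125, 216, 343, 512, 729, 1000, 1331, 1728 — perfect cubes starting at 5³.
The 17th slot belongs to track A; its 9th term is -105.
Position 18 → track A, term 10 = -116.
The 19th slot belongs to track B; its 9th term is 2197.
Position 20 falls in track B as its term 10, giving 2744.

-105, -116, 2197, 2744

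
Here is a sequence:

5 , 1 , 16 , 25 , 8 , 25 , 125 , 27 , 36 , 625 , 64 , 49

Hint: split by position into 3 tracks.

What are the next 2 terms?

The terms cycle through 3 interleaved subsequences.
Track A = 5, 25, 125, 625: successive powers of 5.
Track B = 1, 8, 27, 64: the cubes 1³, 2³, 3³, ….
Track C = 16, 25, 36, 49: the squares 4², 5², 6², ….
Position 13 falls in track A as its term 5, giving 3125.
Position 14 → track B, term 5 = 125.

3125, 125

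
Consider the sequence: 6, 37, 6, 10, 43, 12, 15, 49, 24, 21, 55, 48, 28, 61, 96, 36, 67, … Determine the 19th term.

45

Split by position mod 3 into 3 tracks.
Track A: 6, 10, 15, 21, 28, 36. The triangular numbers T_3, T_4, ….
Track B: 37, 43, 49, 55, 61, 67. Adding 6 each time.
Track C: 6, 12, 24, 48, 96. Geometric with ratio 2.
Term 19 comes from track A (its 7th entry): 45.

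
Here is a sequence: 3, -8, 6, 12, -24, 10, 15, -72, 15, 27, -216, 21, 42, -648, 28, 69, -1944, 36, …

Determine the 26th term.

-52488

The terms cycle through 3 interleaved subsequences.
Stream A: 3, 12, 15, 27, 42, 69 (a Fibonacci-like recurrence a_n = a_{n-1} + a_{n-2}).
Stream B: -8, -24, -72, -216, -648, -1944 (multiplying by 3 each time).
Stream C: 6, 10, 15, 21, 28, 36 (the triangular numbers T_3, T_4, …).
Position 26 → stream B, term 9 = -52488.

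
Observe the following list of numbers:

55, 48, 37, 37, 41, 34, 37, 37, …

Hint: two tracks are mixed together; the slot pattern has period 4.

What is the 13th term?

13

Reading positions in blocks of 4 reveals the pattern AABB — 2 tracks woven together.
Subsequence A: 55, 48, 41, 34 — arithmetic, step −7.
Subsequence B: 37, 37, 37, 37 — the constant sequence 37.
Term 13 comes from subsequence A (its 7th entry): 13.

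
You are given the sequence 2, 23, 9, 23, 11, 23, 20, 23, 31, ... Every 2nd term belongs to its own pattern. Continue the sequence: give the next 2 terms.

Odd-indexed and even-indexed terms follow separate rules.
Subsequence A is 2, 9, 11, 20, 31, which is each term equals the sum of the previous two.
Subsequence B is 23, 23, 23, 23, which is the constant sequence 23.
The 10th slot belongs to subsequence B; its 5th term is 23.
Position 11 → subsequence A, term 6 = 51.

23, 51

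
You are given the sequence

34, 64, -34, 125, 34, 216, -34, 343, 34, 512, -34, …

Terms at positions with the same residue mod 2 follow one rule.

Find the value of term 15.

-34

Odd-indexed and even-indexed terms follow separate rules.
Subsequence A: 34, -34, 34, -34, 34, -34 — alternating ±34.
Subsequence B: 64, 125, 216, 343, 512 — the cubes 4³, 5³, 6³, ….
The 15th slot belongs to subsequence A; its 8th term is -34.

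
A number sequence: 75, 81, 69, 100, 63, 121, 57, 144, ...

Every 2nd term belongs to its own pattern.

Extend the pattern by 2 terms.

Positions 1, 3, 5, … form one subsequence and positions 2, 4, 6, … form another.
Track A: 75, 69, 63, 57 (arithmetic with common difference −6).
Track B: 81, 100, 121, 144 (the squares 9², 10², 11², …).
Term 9 comes from track A (its 5th entry): 51.
Position 10 falls in track B as its term 5, giving 169.

51, 169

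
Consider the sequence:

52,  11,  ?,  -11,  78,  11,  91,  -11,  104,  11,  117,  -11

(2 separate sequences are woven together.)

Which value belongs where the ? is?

Taking every 2nd term gives 2 separate tracks.
Track A: 52, ?, 78, 91, 104, 117. Linear: a_n = 39 + 13·n.
Track B: 11, -11, 11, -11, 11, -11. Alternating ±11.
So the missing entry in track A is 65.

65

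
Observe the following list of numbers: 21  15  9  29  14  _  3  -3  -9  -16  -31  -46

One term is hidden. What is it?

The slot pattern repeats as AAABBB (period 6), so there are 2 interleaved tracks.
Stream A: 21, 15, 9, 3, -3, -9. Linear: a_n = 27 − 6·n.
Stream B: 29, 14, ?, -16, -31, -46. Subtracting 15 each time.
Filling stream B at index 3 by its rule yields -1.

-1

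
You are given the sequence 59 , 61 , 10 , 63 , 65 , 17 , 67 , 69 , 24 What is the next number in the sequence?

71

Reading positions in blocks of 3 reveals the pattern AAB — 2 tracks woven together.
Track A: 59, 61, 63, 65, 67, 69 (adding 2 each time).
Track B: 10, 17, 24 (adding 7 each time).
Position 10 falls in track A as its term 7, giving 71.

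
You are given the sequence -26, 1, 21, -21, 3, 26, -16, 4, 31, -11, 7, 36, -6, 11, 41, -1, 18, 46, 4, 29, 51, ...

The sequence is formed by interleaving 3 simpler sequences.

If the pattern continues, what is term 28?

Split by position mod 3 into 3 tracks.
Track A: -26, -21, -16, -11, -6, -1, 4. Linear: a_n = -31 + 5·n.
Track B: 1, 3, 4, 7, 11, 18, 29. A Fibonacci-like recurrence a_n = a_{n-1} + a_{n-2}.
Track C: 21, 26, 31, 36, 41, 46, 51. Adding 5 each time.
Term 28 comes from track A (its 10th entry): 19.

19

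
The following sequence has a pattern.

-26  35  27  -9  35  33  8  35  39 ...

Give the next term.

25

Taking every 3rd term gives 3 separate tracks.
Track A is -26, -9, 8, which is linear: a_n = -43 + 17·n.
Track B is 35, 35, 35, which is constant 35.
Track C is 27, 33, 39, which is arithmetic with common difference +6.
Position 10 falls in track A as its term 4, giving 25.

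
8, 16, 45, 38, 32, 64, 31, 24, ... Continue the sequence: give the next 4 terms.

128, 256, 17, 10

Reading positions in blocks of 4 reveals the pattern AABB — 2 tracks woven together.
Stream A: 8, 16, 32, 64. Powers 2^3, 2^4, 2^5, ….
Stream B: 45, 38, 31, 24. Linear: a_n = 52 − 7·n.
Position 9 falls in stream A as its term 5, giving 128.
Position 10 → stream A, term 6 = 256.
Position 11 falls in stream B as its term 5, giving 17.
Term 12 comes from stream B (its 6th entry): 10.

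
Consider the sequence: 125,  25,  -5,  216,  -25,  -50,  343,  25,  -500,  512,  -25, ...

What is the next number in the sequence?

The terms cycle through 3 interleaved subsequences.
Stream A: 125, 216, 343, 512 — the cubes 5³, 6³, 7³, ….
Stream B: 25, -25, 25, -25 — alternating ±25.
Stream C: -5, -50, -500 — geometric with ratio 10.
The 12th slot belongs to stream C; its 4th term is -5000.

-5000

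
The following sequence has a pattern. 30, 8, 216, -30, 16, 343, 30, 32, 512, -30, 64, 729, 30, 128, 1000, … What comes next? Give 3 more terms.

Split by position mod 3: positions 1, 4, 7, … form one track, and each other residue class forms its own.
Track A is 30, -30, 30, -30, 30, which is alternating ±30.
Track B is 8, 16, 32, 64, 128, which is successive powers of 2.
Track C is 216, 343, 512, 729, 1000, which is consecutive cubes n³ from n = 6.
Position 16 falls in track A as its term 6, giving -30.
Position 17 falls in track B as its term 6, giving 256.
The 18th slot belongs to track C; its 6th term is 1331.

-30, 256, 1331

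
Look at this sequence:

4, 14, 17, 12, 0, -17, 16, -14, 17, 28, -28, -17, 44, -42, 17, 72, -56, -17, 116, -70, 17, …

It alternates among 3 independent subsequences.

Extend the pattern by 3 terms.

Read the sequence 3 terms at a time; column i is its own pattern.
Stream A is 4, 12, 16, 28, 44, 72, 116, which is Fibonacci-style (each term is the sum of the two before it).
Stream B is 14, 0, -14, -28, -42, -56, -70, which is subtracting 14 each time.
Stream C is 17, -17, 17, -17, 17, -17, 17, which is the oscillation 17·(−1)^(n+1).
The 22nd slot belongs to stream A; its 8th term is 188.
Position 23 falls in stream B as its term 8, giving -84.
The 24th slot belongs to stream C; its 8th term is -17.

188, -84, -17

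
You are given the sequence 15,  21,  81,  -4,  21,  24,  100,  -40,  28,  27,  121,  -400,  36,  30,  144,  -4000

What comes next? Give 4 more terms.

45, 33, 169, -40000

Split by position mod 4: positions 1, 5, 9, … form one track, and each other residue class forms its own.
Subsequence A: 15, 21, 28, 36 — triangular numbers starting at T_5.
Subsequence B: 21, 24, 27, 30 — arithmetic with common difference +3.
Subsequence C: 81, 100, 121, 144 — perfect squares starting at 9².
Subsequence D: -4, -40, -400, -4000 — a geometric progression (common ratio 10).
Position 17 → subsequence A, term 5 = 45.
Position 18 falls in subsequence B as its term 5, giving 33.
Position 19 falls in subsequence C as its term 5, giving 169.
The 20th slot belongs to subsequence D; its 5th term is -40000.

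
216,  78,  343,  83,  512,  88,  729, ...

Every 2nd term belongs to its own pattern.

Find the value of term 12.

The terms cycle through 2 interleaved subsequences.
Track A: 216, 343, 512, 729. Perfect cubes starting at 6³.
Track B: 78, 83, 88. Arithmetic, step +5.
The 12th slot belongs to track B; its 6th term is 103.

103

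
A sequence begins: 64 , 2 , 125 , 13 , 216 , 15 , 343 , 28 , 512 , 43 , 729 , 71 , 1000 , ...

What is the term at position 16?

185

The terms cycle through 2 interleaved subsequences.
Track A: 64, 125, 216, 343, 512, 729, 1000 (consecutive cubes n³ from n = 4).
Track B: 2, 13, 15, 28, 43, 71 (Fibonacci-style (each term is the sum of the two before it)).
Position 16 falls in track B as its term 8, giving 185.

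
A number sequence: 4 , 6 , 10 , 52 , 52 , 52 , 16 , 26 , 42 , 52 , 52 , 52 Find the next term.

The slot pattern repeats as AAABBB (period 6), so there are 2 interleaved tracks.
Stream A: 4, 6, 10, 16, 26, 42 (each term equals the sum of the previous two).
Stream B: 52, 52, 52, 52, 52, 52 (constant 52).
Term 13 comes from stream A (its 7th entry): 68.

68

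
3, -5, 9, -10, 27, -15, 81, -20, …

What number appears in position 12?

-30

Positions 1, 3, 5, … form one subsequence and positions 2, 4, 6, … form another.
Stream A is 3, 9, 27, 81, which is powers of 3.
Stream B is -5, -10, -15, -20, which is subtracting 5 each time.
Position 12 → stream B, term 6 = -30.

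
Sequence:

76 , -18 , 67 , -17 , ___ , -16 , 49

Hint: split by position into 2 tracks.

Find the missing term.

Split by position mod 2 into 2 tracks.
Track A: 76, 67, ?, 49. Subtracting 9 each time.
Track B: -18, -17, -16. Arithmetic, step +1.
Track A's pattern makes the blank 58.

58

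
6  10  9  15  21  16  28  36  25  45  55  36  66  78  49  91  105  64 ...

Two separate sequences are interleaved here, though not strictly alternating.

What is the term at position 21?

81

Positions follow the repeating pattern AAB; grouping by letter gives 2 tracks.
Subsequence A is 6, 10, 15, 21, 28, 36, 45, 55, 66, 78, 91, 105, which is the triangular numbers T_3, T_4, ….
Subsequence B is 9, 16, 25, 36, 49, 64, which is the squares 3², 4², 5², ….
The 21st slot belongs to subsequence B; its 7th term is 81.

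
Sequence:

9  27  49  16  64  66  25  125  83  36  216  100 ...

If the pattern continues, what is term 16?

Split by position mod 3 into 3 tracks.
Stream A is 9, 16, 25, 36, which is consecutive squares n² from n = 3.
Stream B is 27, 64, 125, 216, which is the cubes 3³, 4³, 5³, ….
Stream C is 49, 66, 83, 100, which is arithmetic with common difference +17.
Position 16 → stream A, term 6 = 64.

64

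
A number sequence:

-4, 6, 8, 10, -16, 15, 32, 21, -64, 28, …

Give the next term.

128

Split by position mod 2 into 2 tracks.
Stream A: -4, 8, -16, 32, -64 (multiplying by -2 each time).
Stream B: 6, 10, 15, 21, 28 (the triangular numbers T_3, T_4, …).
Position 11 falls in stream A as its term 6, giving 128.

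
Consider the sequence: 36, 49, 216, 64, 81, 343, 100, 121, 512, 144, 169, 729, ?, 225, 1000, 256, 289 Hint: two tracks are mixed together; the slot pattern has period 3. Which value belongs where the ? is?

196

Reading positions in blocks of 3 reveals the pattern AAB — 2 tracks woven together.
Subsequence A: 36, 49, 64, 81, 100, 121, 144, 169, ?, 225, 256, 289 (the squares 6², 7², 8², …).
Subsequence B: 216, 343, 512, 729, 1000 (the cubes 6³, 7³, 8³, …).
Filling subsequence A at index 9 by its rule yields 196.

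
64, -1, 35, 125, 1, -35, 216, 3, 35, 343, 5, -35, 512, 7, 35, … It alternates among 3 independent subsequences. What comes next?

Split by position mod 3: positions 1, 4, 7, … form one track, and each other residue class forms its own.
Stream A is 64, 125, 216, 343, 512, which is consecutive cubes n³ from n = 4.
Stream B is -1, 1, 3, 5, 7, which is arithmetic, step +2.
Stream C is 35, -35, 35, -35, 35, which is the oscillation 35·(−1)^(n+1).
The 16th slot belongs to stream A; its 6th term is 729.

729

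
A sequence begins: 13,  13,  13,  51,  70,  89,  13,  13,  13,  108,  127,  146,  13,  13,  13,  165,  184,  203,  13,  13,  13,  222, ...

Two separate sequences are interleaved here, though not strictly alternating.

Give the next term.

Reading positions in blocks of 6 reveals the pattern AAABBB — 2 tracks woven together.
Track A = 13, 13, 13, 13, 13, 13, 13, 13, 13, 13, 13, 13: the constant sequence 13.
Track B = 51, 70, 89, 108, 127, 146, 165, 184, 203, 222: arithmetic, step +19.
Term 23 comes from track B (its 11th entry): 241.

241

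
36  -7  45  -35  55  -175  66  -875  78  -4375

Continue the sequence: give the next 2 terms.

Split by position mod 2 into 2 tracks.
Subsequence A: 36, 45, 55, 66, 78. Triangular numbers starting at T_8.
Subsequence B: -7, -35, -175, -875, -4375. Geometric, ×5 each step.
Position 11 falls in subsequence A as its term 6, giving 91.
Position 12 → subsequence B, term 6 = -21875.

91, -21875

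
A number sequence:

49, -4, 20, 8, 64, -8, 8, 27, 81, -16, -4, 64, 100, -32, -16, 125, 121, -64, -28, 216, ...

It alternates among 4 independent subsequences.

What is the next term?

144

Taking every 4th term gives 4 separate tracks.
Stream A = 49, 64, 81, 100, 121: consecutive squares n² from n = 7.
Stream B = -4, -8, -16, -32, -64: a geometric progression (common ratio 2).
Stream C = 20, 8, -4, -16, -28: arithmetic, step −12.
Stream D = 8, 27, 64, 125, 216: the cubes 2³, 3³, 4³, ….
Term 21 comes from stream A (its 6th entry): 144.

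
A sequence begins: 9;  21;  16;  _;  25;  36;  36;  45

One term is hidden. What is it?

28

The terms cycle through 2 interleaved subsequences.
Subsequence A = 9, 16, 25, 36: perfect squares starting at 3².
Subsequence B = 21, ?, 36, 45: triangular numbers starting at T_6.
Subsequence B's pattern makes the blank 28.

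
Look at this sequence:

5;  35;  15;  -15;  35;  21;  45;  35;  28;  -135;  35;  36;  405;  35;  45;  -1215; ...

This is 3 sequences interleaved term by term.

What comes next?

Read the sequence 3 terms at a time; column i is its own pattern.
Track A = 5, -15, 45, -135, 405, -1215: multiplying by -3 each time.
Track B = 35, 35, 35, 35, 35: the constant sequence 35.
Track C = 15, 21, 28, 36, 45: the triangular numbers T_5, T_6, ….
Position 17 → track B, term 6 = 35.

35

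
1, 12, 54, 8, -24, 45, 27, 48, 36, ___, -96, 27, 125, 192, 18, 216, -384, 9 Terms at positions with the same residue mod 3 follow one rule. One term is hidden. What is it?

The terms cycle through 3 interleaved subsequences.
Track A: 1, 8, 27, ?, 125, 216 — the cubes 1³, 2³, 3³, ….
Track B: 12, -24, 48, -96, 192, -384 — a geometric progression (common ratio -2).
Track C: 54, 45, 36, 27, 18, 9 — arithmetic with common difference −9.
So the missing entry in track A is 64.

64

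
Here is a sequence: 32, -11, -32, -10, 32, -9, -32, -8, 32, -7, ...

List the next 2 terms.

Positions 1, 3, 5, … form one subsequence and positions 2, 4, 6, … form another.
Stream A is 32, -32, 32, -32, 32, which is the oscillation 32·(−1)^(n+1).
Stream B is -11, -10, -9, -8, -7, which is arithmetic with common difference +1.
Position 11 falls in stream A as its term 6, giving -32.
Position 12 falls in stream B as its term 6, giving -6.

-32, -6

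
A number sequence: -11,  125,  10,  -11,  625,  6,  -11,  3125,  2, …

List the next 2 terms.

Split by position mod 3 into 3 tracks.
Track A: -11, -11, -11 — the constant sequence -11.
Track B: 125, 625, 3125 — powers 5^3, 5^4, 5^5, ….
Track C: 10, 6, 2 — linear: a_n = 14 − 4·n.
The 10th slot belongs to track A; its 4th term is -11.
The 11th slot belongs to track B; its 4th term is 15625.

-11, 15625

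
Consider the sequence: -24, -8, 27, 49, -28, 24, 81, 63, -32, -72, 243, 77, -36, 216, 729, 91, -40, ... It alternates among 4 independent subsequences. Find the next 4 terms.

Taking every 4th term gives 4 separate tracks.
Subsequence A: -24, -28, -32, -36, -40 — arithmetic, step −4.
Subsequence B: -8, 24, -72, 216 — a geometric progression (common ratio -3).
Subsequence C: 27, 81, 243, 729 — successive powers of 3.
Subsequence D: 49, 63, 77, 91 — arithmetic with common difference +14.
Term 18 comes from subsequence B (its 5th entry): -648.
Position 19 → subsequence C, term 5 = 2187.
Position 20 falls in subsequence D as its term 5, giving 105.
Term 21 comes from subsequence A (its 6th entry): -44.

-648, 2187, 105, -44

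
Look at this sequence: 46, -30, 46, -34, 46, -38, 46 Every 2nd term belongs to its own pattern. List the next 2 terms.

The terms cycle through 2 interleaved subsequences.
Stream A: 46, 46, 46, 46. Always 46.
Stream B: -30, -34, -38. Arithmetic with common difference −4.
Position 8 falls in stream B as its term 4, giving -42.
The 9th slot belongs to stream A; its 5th term is 46.

-42, 46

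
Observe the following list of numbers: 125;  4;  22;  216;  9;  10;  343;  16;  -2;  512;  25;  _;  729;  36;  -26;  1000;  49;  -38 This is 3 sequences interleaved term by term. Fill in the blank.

-14

The terms cycle through 3 interleaved subsequences.
Subsequence A is 125, 216, 343, 512, 729, 1000, which is consecutive cubes n³ from n = 5.
Subsequence B is 4, 9, 16, 25, 36, 49, which is consecutive squares n² from n = 2.
Subsequence C is 22, 10, -2, ?, -26, -38, which is arithmetic, step −12.
Filling subsequence C at index 4 by its rule yields -14.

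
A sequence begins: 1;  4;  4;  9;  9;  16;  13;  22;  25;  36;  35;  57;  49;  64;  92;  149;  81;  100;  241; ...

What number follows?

390

Positions follow the repeating pattern AABB; grouping by letter gives 2 tracks.
Stream A = 1, 4, 9, 16, 25, 36, 49, 64, 81, 100: consecutive squares n² from n = 1.
Stream B = 4, 9, 13, 22, 35, 57, 92, 149, 241: each term equals the sum of the previous two.
Position 20 falls in stream B as its term 10, giving 390.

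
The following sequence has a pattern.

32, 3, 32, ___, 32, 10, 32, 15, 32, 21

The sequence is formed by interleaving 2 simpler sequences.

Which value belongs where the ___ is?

Split by position mod 2 into 2 tracks.
Track A = 32, 32, 32, 32, 32: always 32.
Track B = 3, ?, 10, 15, 21: triangular numbers starting at T_2.
The gap is track B's term 2; the rule gives 6.

6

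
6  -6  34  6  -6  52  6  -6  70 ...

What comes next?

The slot pattern repeats as AAB (period 3), so there are 2 interleaved tracks.
Track A: 6, -6, 6, -6, 6, -6. Alternating ±6.
Track B: 34, 52, 70. Arithmetic, step +18.
Term 10 comes from track A (its 7th entry): 6.

6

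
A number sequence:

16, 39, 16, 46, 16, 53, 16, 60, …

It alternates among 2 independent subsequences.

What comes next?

Positions 1, 3, 5, … form one subsequence and positions 2, 4, 6, … form another.
Stream A: 16, 16, 16, 16. Always 16.
Stream B: 39, 46, 53, 60. Arithmetic with common difference +7.
Term 9 comes from stream A (its 5th entry): 16.

16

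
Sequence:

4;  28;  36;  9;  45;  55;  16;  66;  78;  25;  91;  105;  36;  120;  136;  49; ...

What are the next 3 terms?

153, 171, 64

The slot pattern repeats as ABB (period 3), so there are 2 interleaved tracks.
Track A = 4, 9, 16, 25, 36, 49: perfect squares starting at 2².
Track B = 28, 36, 45, 55, 66, 78, 91, 105, 120, 136: the triangular numbers T_7, T_8, ….
Position 17 → track B, term 11 = 153.
The 18th slot belongs to track B; its 12th term is 171.
Position 19 falls in track A as its term 7, giving 64.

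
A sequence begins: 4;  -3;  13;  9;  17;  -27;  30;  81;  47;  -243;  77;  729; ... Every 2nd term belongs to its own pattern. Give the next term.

Odd-indexed and even-indexed terms follow separate rules.
Track A: 4, 13, 17, 30, 47, 77 (a Fibonacci-like recurrence a_n = a_{n-1} + a_{n-2}).
Track B: -3, 9, -27, 81, -243, 729 (a geometric progression (common ratio -3)).
The 13th slot belongs to track A; its 7th term is 124.

124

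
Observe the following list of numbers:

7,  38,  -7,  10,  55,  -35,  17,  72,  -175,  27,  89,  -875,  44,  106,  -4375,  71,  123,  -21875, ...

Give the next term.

115

Read the sequence 3 terms at a time; column i is its own pattern.
Track A: 7, 10, 17, 27, 44, 71 — a Fibonacci-like recurrence a_n = a_{n-1} + a_{n-2}.
Track B: 38, 55, 72, 89, 106, 123 — linear: a_n = 21 + 17·n.
Track C: -7, -35, -175, -875, -4375, -21875 — geometric, ×5 each step.
Position 19 falls in track A as its term 7, giving 115.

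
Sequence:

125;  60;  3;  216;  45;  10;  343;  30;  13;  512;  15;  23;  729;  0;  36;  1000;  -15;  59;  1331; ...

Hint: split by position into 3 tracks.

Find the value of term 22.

1728

Split by position mod 3: positions 1, 4, 7, … form one track, and each other residue class forms its own.
Track A: 125, 216, 343, 512, 729, 1000, 1331 — consecutive cubes n³ from n = 5.
Track B: 60, 45, 30, 15, 0, -15 — arithmetic, step −15.
Track C: 3, 10, 13, 23, 36, 59 — Fibonacci-style (each term is the sum of the two before it).
Term 22 comes from track A (its 8th entry): 1728.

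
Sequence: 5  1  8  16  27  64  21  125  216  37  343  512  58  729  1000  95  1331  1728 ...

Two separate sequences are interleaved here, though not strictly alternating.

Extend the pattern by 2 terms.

Reading positions in blocks of 3 reveals the pattern ABB — 2 tracks woven together.
Track A: 5, 16, 21, 37, 58, 95 — each term equals the sum of the previous two.
Track B: 1, 8, 27, 64, 125, 216, 343, 512, 729, 1000, 1331, 1728 — perfect cubes starting at 1³.
The 19th slot belongs to track A; its 7th term is 153.
Term 20 comes from track B (its 13th entry): 2197.

153, 2197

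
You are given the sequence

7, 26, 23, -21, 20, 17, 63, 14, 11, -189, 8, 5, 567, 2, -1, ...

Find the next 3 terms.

-1701, -4, -7

Positions follow the repeating pattern ABB; grouping by letter gives 2 tracks.
Track A: 7, -21, 63, -189, 567 — geometric, ×-3 each step.
Track B: 26, 23, 20, 17, 14, 11, 8, 5, 2, -1 — subtracting 3 each time.
The 16th slot belongs to track A; its 6th term is -1701.
Term 17 comes from track B (its 11th entry): -4.
Position 18 → track B, term 12 = -7.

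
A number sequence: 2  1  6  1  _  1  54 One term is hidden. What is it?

Split by position mod 2 into 2 tracks.
Subsequence A: 2, 6, ?, 54. Geometric, ×3 each step.
Subsequence B: 1, 1, 1. Constant 1.
Filling subsequence A at index 3 by its rule yields 18.

18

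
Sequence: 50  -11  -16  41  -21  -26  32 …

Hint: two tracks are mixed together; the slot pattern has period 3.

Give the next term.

The slot pattern repeats as ABB (period 3), so there are 2 interleaved tracks.
Track A is 50, 41, 32, which is arithmetic, step −9.
Track B is -11, -16, -21, -26, which is subtracting 5 each time.
The 8th slot belongs to track B; its 5th term is -31.

-31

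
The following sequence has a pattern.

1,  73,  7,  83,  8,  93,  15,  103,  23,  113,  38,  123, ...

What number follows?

61

Split by position mod 2 into 2 tracks.
Track A = 1, 7, 8, 15, 23, 38: a Fibonacci-like recurrence a_n = a_{n-1} + a_{n-2}.
Track B = 73, 83, 93, 103, 113, 123: adding 10 each time.
Term 13 comes from track A (its 7th entry): 61.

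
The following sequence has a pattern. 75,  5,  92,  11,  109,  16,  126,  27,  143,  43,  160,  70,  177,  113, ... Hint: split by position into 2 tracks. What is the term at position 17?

211

The terms cycle through 2 interleaved subsequences.
Stream A: 75, 92, 109, 126, 143, 160, 177. Linear: a_n = 58 + 17·n.
Stream B: 5, 11, 16, 27, 43, 70, 113. A Fibonacci-like recurrence a_n = a_{n-1} + a_{n-2}.
Position 17 → stream A, term 9 = 211.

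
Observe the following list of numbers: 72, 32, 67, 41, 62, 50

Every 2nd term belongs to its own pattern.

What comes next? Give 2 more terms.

57, 59

Odd-indexed and even-indexed terms follow separate rules.
Stream A: 72, 67, 62. Linear: a_n = 77 − 5·n.
Stream B: 32, 41, 50. Arithmetic, step +9.
Position 7 falls in stream A as its term 4, giving 57.
Position 8 falls in stream B as its term 4, giving 59.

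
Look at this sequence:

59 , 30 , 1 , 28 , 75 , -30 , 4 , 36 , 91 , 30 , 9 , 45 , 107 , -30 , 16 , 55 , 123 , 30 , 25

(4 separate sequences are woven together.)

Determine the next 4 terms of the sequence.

Split by position mod 4 into 4 tracks.
Subsequence A is 59, 75, 91, 107, 123, which is adding 16 each time.
Subsequence B is 30, -30, 30, -30, 30, which is oscillating between 30 and -30.
Subsequence C is 1, 4, 9, 16, 25, which is the squares 1², 2², 3², ….
Subsequence D is 28, 36, 45, 55, which is triangular numbers starting at T_7.
Position 20 → subsequence D, term 5 = 66.
Position 21 falls in subsequence A as its term 6, giving 139.
The 22nd slot belongs to subsequence B; its 6th term is -30.
Term 23 comes from subsequence C (its 6th entry): 36.

66, 139, -30, 36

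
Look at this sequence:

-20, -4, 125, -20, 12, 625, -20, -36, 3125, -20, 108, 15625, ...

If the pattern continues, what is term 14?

Taking every 3rd term gives 3 separate tracks.
Track A: -20, -20, -20, -20. Always -20.
Track B: -4, 12, -36, 108. Geometric, ×-3 each step.
Track C: 125, 625, 3125, 15625. Powers 5^3, 5^4, 5^5, ….
Term 14 comes from track B (its 5th entry): -324.

-324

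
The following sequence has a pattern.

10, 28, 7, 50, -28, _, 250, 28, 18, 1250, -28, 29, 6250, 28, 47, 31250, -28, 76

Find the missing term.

Split by position mod 3: positions 1, 4, 7, … form one track, and each other residue class forms its own.
Subsequence A: 10, 50, 250, 1250, 6250, 31250 — geometric with ratio 5.
Subsequence B: 28, -28, 28, -28, 28, -28 — alternating ±28.
Subsequence C: 7, ?, 18, 29, 47, 76 — Fibonacci-style (each term is the sum of the two before it).
Subsequence C's pattern makes the blank 11.

11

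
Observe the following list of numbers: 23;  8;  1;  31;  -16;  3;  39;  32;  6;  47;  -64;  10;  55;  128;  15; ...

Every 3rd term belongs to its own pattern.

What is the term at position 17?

The terms cycle through 3 interleaved subsequences.
Stream A is 23, 31, 39, 47, 55, which is arithmetic, step +8.
Stream B is 8, -16, 32, -64, 128, which is a geometric progression (common ratio -2).
Stream C is 1, 3, 6, 10, 15, which is triangular numbers n(n+1)/2 for n = 1, 2, ….
Position 17 → stream B, term 6 = -256.

-256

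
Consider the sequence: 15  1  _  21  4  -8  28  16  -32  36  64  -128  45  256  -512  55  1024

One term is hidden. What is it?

-2

The slot pattern repeats as ABB (period 3), so there are 2 interleaved tracks.
Subsequence A: 15, 21, 28, 36, 45, 55 (triangular numbers starting at T_5).
Subsequence B: 1, ?, 4, -8, 16, -32, 64, -128, 256, -512, 1024 (geometric with ratio -2).
The gap is subsequence B's term 2; the rule gives -2.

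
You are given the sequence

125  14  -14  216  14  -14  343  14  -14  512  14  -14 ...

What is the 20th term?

14

The slot pattern repeats as ABB (period 3), so there are 2 interleaved tracks.
Track A is 125, 216, 343, 512, which is consecutive cubes n³ from n = 5.
Track B is 14, -14, 14, -14, 14, -14, 14, -14, which is oscillating between 14 and -14.
The 20th slot belongs to track B; its 13th term is 14.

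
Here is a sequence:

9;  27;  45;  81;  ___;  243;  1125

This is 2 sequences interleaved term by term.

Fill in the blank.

The terms cycle through 2 interleaved subsequences.
Stream A = 9, 45, ?, 1125: a geometric progression (common ratio 5).
Stream B = 27, 81, 243: powers of 3.
The gap is stream A's term 3; the rule gives 225.

225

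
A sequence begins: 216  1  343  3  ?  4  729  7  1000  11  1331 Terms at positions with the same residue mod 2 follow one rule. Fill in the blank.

Odd-indexed and even-indexed terms follow separate rules.
Track A = 216, 343, ?, 729, 1000, 1331: consecutive cubes n³ from n = 6.
Track B = 1, 3, 4, 7, 11: a Fibonacci-like recurrence a_n = a_{n-1} + a_{n-2}.
Track A's pattern makes the blank 512.

512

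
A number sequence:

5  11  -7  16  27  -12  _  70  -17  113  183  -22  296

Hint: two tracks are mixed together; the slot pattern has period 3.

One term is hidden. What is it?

Reading positions in blocks of 3 reveals the pattern AAB — 2 tracks woven together.
Track A = 5, 11, 16, 27, ?, 70, 113, 183, 296: each term equals the sum of the previous two.
Track B = -7, -12, -17, -22: subtracting 5 each time.
Track A's pattern makes the blank 43.

43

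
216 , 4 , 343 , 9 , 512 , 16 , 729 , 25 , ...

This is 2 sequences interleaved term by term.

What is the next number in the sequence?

1000

The terms cycle through 2 interleaved subsequences.
Track A: 216, 343, 512, 729. Consecutive cubes n³ from n = 6.
Track B: 4, 9, 16, 25. Perfect squares starting at 2².
Term 9 comes from track A (its 5th entry): 1000.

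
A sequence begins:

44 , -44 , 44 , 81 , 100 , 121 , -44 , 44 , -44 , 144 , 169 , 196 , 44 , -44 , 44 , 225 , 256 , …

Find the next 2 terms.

289, -44

Positions follow the repeating pattern AAABBB; grouping by letter gives 2 tracks.
Track A = 44, -44, 44, -44, 44, -44, 44, -44, 44: oscillating between 44 and -44.
Track B = 81, 100, 121, 144, 169, 196, 225, 256: consecutive squares n² from n = 9.
Term 18 comes from track B (its 9th entry): 289.
Term 19 comes from track A (its 10th entry): -44.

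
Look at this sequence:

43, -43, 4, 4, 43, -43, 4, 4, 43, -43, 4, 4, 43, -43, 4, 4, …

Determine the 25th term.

43

Reading positions in blocks of 4 reveals the pattern AABB — 2 tracks woven together.
Track A: 43, -43, 43, -43, 43, -43, 43, -43. Alternating ±43.
Track B: 4, 4, 4, 4, 4, 4, 4, 4. The constant sequence 4.
Position 25 falls in track A as its term 13, giving 43.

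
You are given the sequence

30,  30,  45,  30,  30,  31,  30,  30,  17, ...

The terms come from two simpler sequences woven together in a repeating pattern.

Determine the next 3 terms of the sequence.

Positions follow the repeating pattern AAB; grouping by letter gives 2 tracks.
Track A: 30, 30, 30, 30, 30, 30 — constant 30.
Track B: 45, 31, 17 — subtracting 14 each time.
Position 10 → track A, term 7 = 30.
Term 11 comes from track A (its 8th entry): 30.
Term 12 comes from track B (its 4th entry): 3.

30, 30, 3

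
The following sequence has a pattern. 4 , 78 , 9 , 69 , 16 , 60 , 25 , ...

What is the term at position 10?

42

Odd-indexed and even-indexed terms follow separate rules.
Track A = 4, 9, 16, 25: consecutive squares n² from n = 2.
Track B = 78, 69, 60: subtracting 9 each time.
Position 10 → track B, term 5 = 42.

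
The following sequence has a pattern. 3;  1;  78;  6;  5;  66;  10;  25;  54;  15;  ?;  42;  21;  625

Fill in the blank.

Split by position mod 3: positions 1, 4, 7, … form one track, and each other residue class forms its own.
Track A is 3, 6, 10, 15, 21, which is triangular numbers starting at T_2.
Track B is 1, 5, 25, ?, 625, which is powers of 5.
Track C is 78, 66, 54, 42, which is linear: a_n = 90 − 12·n.
Filling track B at index 4 by its rule yields 125.

125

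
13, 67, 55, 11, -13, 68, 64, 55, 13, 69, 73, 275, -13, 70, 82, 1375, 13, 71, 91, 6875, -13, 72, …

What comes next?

100

The terms cycle through 4 interleaved subsequences.
Track A: 13, -13, 13, -13, 13, -13 — alternating ±13.
Track B: 67, 68, 69, 70, 71, 72 — linear: a_n = 66 + n.
Track C: 55, 64, 73, 82, 91 — linear: a_n = 46 + 9·n.
Track D: 11, 55, 275, 1375, 6875 — geometric with ratio 5.
Position 23 → track C, term 6 = 100.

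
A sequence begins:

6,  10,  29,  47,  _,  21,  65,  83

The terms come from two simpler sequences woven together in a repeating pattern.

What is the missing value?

15

The slot pattern repeats as AABB (period 4), so there are 2 interleaved tracks.
Stream A is 6, 10, ?, 21, which is triangular numbers starting at T_3.
Stream B is 29, 47, 65, 83, which is linear: a_n = 11 + 18·n.
Filling stream A at index 3 by its rule yields 15.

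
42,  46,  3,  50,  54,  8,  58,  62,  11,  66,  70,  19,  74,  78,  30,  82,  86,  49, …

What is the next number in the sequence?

The slot pattern repeats as AAB (period 3), so there are 2 interleaved tracks.
Track A is 42, 46, 50, 54, 58, 62, 66, 70, 74, 78, 82, 86, which is arithmetic with common difference +4.
Track B is 3, 8, 11, 19, 30, 49, which is each term equals the sum of the previous two.
The 19th slot belongs to track A; its 13th term is 90.

90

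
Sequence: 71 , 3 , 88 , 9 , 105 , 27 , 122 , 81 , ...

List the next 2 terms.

139, 243

The terms cycle through 2 interleaved subsequences.
Track A: 71, 88, 105, 122 — arithmetic, step +17.
Track B: 3, 9, 27, 81 — powers 3^1, 3^2, 3^3, ….
The 9th slot belongs to track A; its 5th term is 139.
Position 10 → track B, term 5 = 243.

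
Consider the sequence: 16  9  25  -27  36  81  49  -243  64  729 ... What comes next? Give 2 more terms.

81, -2187

The terms cycle through 2 interleaved subsequences.
Subsequence A is 16, 25, 36, 49, 64, which is consecutive squares n² from n = 4.
Subsequence B is 9, -27, 81, -243, 729, which is geometric with ratio -3.
Position 11 falls in subsequence A as its term 6, giving 81.
The 12th slot belongs to subsequence B; its 6th term is -2187.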